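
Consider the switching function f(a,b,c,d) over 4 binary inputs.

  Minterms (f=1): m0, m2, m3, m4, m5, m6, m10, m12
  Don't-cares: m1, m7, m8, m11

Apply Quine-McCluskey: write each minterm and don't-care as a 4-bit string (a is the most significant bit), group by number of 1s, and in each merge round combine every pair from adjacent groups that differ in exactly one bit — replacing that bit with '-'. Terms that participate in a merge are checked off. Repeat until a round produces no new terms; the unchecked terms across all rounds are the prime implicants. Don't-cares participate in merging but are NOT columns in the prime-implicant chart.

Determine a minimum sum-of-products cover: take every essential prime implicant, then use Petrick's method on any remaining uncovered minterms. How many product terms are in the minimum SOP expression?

3

[col 0] 0000*, 0001*, 0010*, 0011*, 0100*, 0101*, 0110*, 0111*, 1000*, 1010*, 1011*, 1100*
[col 1] -000*, -010*, -011*, -100*, 0-00*, 0-01*, 0-10*, 0-11*, 00-0*, 00-1*, 000-*, 001-*, 01-0*, 01-1*, 010-*, 011-*, 1-00*, 10-0*, 101-*
[col 2] --00, -0-0, -01-, 0--0*, 0--1*, 0-0-*, 0-1-*, 00--*, 01--*
[col 3] 0---
Prime implicants: --00, -0-0, -01-, 0---
PI chart (minterm → PIs covering it):
  0 | --00,-0-0,0---
  2 | -0-0,-01-,0---
  3 | -01-,0---
  4 | --00,0---
  5 | 0---  (sole → essential)
  6 | 0---  (sole → essential)
  10 | -0-0,-01-
  12 | --00  (sole → essential)
Essential prime implicants: --00, 0---
Petrick residual → -0-0
Minimum SOP uses 3 PIs: c'd' + b'd' + a'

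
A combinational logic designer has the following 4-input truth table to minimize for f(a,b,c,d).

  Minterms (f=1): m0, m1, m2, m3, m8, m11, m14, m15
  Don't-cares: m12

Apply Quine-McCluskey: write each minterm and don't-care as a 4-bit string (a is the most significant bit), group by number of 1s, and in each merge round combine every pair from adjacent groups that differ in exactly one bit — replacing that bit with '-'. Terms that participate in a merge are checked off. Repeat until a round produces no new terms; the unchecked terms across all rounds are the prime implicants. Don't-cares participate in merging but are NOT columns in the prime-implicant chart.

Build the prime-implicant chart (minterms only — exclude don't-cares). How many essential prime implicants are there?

1

size-2^0 implicants → 0000(✓)  0001(✓)  0010(✓)  0011(✓)  1000(✓)  1011(✓)  1100(✓)  1110(✓)  1111(✓)
size-2^1 implicants → -000  -011  00-0(✓)  00-1(✓)  000-(✓)  001-(✓)  1-00  1-11  11-0  111-
size-2^2 implicants → 00--
Unchecked terms (primes): -000, -011, 00--, 1-00, 1-11, 11-0, 111-
Minterm coverage:
  m0 ⊆ -000,00--
  m1 ⊆ 00-- [E]
  m2 ⊆ 00-- [E]
  m3 ⊆ -011,00--
  m8 ⊆ -000,1-00
  m11 ⊆ -011,1-11
  m14 ⊆ 11-0,111-
  m15 ⊆ 1-11,111-
E = {00--}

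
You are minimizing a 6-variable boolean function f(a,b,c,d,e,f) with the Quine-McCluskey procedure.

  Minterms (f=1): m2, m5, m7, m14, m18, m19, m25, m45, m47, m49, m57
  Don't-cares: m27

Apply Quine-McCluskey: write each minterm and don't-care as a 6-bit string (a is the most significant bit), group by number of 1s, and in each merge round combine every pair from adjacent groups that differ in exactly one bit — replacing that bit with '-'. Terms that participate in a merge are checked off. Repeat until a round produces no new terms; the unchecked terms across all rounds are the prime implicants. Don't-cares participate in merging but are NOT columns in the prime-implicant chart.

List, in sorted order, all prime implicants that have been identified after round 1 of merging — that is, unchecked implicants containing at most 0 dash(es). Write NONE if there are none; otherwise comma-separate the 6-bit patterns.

[col 0] 000010*, 000101*, 000111*, 001110, 010010*, 010011*, 011001*, 011011*, 101101*, 101111*, 110001*, 111001*
[col 1] -11001, 0-0010, 0001-1, 01-011, 01001-, 0110-1, 1011-1, 11-001
Prime implicants: -11001, 0-0010, 0001-1, 001110, 01-011, 01001-, 0110-1, 1011-1, 11-001

001110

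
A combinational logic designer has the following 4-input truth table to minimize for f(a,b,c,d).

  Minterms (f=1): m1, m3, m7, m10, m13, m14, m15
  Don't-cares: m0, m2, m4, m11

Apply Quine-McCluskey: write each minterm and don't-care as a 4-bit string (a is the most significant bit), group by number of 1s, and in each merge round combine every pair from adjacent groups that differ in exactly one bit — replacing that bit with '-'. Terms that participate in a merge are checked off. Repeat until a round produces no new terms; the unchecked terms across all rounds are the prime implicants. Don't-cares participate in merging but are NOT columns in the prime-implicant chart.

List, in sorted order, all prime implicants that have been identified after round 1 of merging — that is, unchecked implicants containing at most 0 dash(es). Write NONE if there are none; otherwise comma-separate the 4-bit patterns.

Round 0: 0000✓ 0001✓ 0010✓ 0011✓ 0100✓ 0111✓ 1010✓ 1011✓ 1101✓ 1110✓ 1111✓
Round 1: -010✓ -011✓ -111✓ 0-00 0-11✓ 00-0✓ 00-1✓ 000-✓ 001-✓ 1-10✓ 1-11✓ 101-✓ 11-1 111-✓
Round 2: --11 -01- 00-- 1-1-
PIs = {--11, -01-, 0-00, 00--, 1-1-, 11-1}

NONE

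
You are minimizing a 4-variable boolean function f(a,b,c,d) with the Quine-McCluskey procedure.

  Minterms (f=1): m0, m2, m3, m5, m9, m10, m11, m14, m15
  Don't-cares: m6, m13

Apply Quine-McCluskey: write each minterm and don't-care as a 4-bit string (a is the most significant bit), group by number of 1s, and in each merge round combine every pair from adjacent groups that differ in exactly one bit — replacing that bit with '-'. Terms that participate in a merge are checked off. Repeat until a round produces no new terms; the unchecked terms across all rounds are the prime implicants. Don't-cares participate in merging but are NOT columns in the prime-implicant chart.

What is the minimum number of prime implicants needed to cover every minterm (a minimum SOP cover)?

Round 0: 0000✓ 0010✓ 0011✓ 0101✓ 0110✓ 1001✓ 1010✓ 1011✓ 1101✓ 1110✓ 1111✓
Round 1: -010✓ -011✓ -101 -110✓ 0-10✓ 00-0 001-✓ 1-01✓ 1-10✓ 1-11✓ 10-1✓ 101-✓ 11-1✓ 111-✓
Round 2: --10 -01- 1--1 1-1-
PIs = {--10, -01-, -101, 00-0, 1--1, 1-1-}
Coverage chart:
  m0: 00-0 ←essential
  m2: --10,-01-,00-0
  m3: -01- ←essential
  m5: -101 ←essential
  m9: 1--1 ←essential
  m10: --10,-01-,1-1-
  m11: -01-,1--1,1-1-
  m14: --10,1-1-
  m15: 1--1,1-1-
Essential: -01-, -101, 00-0, 1--1
Petrick residual → --10
Min cover (5 terms): cd' + b'c + bc'd + a'b'd' + ad

5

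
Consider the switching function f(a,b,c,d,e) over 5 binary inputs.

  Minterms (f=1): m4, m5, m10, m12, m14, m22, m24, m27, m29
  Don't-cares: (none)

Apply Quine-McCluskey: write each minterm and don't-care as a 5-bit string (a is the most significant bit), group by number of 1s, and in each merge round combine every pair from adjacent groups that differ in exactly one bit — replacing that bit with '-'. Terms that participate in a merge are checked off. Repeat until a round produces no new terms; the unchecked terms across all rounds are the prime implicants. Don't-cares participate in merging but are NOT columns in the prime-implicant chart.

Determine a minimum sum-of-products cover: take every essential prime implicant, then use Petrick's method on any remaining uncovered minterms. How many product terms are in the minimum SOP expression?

size-2^0 implicants → 00100(✓)  00101(✓)  01010(✓)  01100(✓)  01110(✓)  10110  11000  11011  11101
size-2^1 implicants → 0-100  0010-  01-10  011-0
Unchecked terms (primes): 0-100, 0010-, 01-10, 011-0, 10110, 11000, 11011, 11101
Minterm coverage:
  m4 ⊆ 0-100,0010-
  m5 ⊆ 0010- [E]
  m10 ⊆ 01-10 [E]
  m12 ⊆ 0-100,011-0
  m14 ⊆ 01-10,011-0
  m22 ⊆ 10110 [E]
  m24 ⊆ 11000 [E]
  m27 ⊆ 11011 [E]
  m29 ⊆ 11101 [E]
E = {0010-, 01-10, 10110, 11000, 11011, 11101}
Petrick residual → 0-100
Cover = a'cd'e' + a'b'cd' + a'bde' + ab'cde' + abc'd'e' + abc'de + abcd'e  |cover|=7

7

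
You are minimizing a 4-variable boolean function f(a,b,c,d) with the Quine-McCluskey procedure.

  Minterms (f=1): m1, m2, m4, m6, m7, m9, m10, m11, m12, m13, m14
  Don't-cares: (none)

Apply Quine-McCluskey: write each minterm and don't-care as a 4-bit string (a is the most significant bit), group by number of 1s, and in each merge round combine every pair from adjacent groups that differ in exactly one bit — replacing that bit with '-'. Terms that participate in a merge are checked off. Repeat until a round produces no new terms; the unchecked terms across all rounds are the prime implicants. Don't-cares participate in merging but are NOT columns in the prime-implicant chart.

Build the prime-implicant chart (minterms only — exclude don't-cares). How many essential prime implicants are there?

[col 0] 0001*, 0010*, 0100*, 0110*, 0111*, 1001*, 1010*, 1011*, 1100*, 1101*, 1110*
[col 1] -001, -010*, -100*, -110*, 0-10*, 01-0*, 011-, 1-01, 1-10*, 10-1, 101-, 11-0*, 110-
[col 2] --10, -1-0
Prime implicants: --10, -001, -1-0, 011-, 1-01, 10-1, 101-, 110-
PI chart (minterm → PIs covering it):
  1 | -001  (sole → essential)
  2 | --10  (sole → essential)
  4 | -1-0  (sole → essential)
  6 | --10,-1-0,011-
  7 | 011-  (sole → essential)
  9 | -001,1-01,10-1
  10 | --10,101-
  11 | 10-1,101-
  12 | -1-0,110-
  13 | 1-01,110-
  14 | --10,-1-0
Essential prime implicants: --10, -001, -1-0, 011-

4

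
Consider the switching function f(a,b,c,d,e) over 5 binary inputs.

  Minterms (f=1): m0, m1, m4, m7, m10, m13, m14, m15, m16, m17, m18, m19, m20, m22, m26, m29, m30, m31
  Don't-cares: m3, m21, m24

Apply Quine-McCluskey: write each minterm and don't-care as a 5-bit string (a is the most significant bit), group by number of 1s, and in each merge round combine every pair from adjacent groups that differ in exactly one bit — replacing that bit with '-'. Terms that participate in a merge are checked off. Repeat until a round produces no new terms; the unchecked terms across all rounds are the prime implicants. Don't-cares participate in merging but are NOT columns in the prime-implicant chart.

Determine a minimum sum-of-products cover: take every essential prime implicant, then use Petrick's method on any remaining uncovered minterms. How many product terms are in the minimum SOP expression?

[col 0] 00000*, 00001*, 00011*, 00100*, 00111*, 01010*, 01101*, 01110*, 01111*, 10000*, 10001*, 10010*, 10011*, 10100*, 10101*, 10110*, 11000*, 11010*, 11101*, 11110*, 11111*
[col 1] -0000*, -0001*, -0011*, -0100*, -1010*, -1101*, -1110*, -1111*, 0-111, 00-00*, 00-11, 000-1*, 0000-*, 01-10*, 011-1*, 0111-*, 1-000*, 1-010*, 1-101, 1-110*, 10-00*, 10-01*, 10-10*, 100-0*, 100-1*, 1000-*, 1001-*, 101-0*, 1010-*, 11-10*, 110-0*, 111-1*, 1111-*
[col 2] -0-00, -00-1, -000-, -1-10, -11-1, -111-, 1--10, 1-0-0, 10--0, 10-0-, 100--
Prime implicants: -0-00, -00-1, -000-, -1-10, -11-1, -111-, 0-111, 00-11, 1--10, 1-0-0, 1-101, 10--0, 10-0-, 100--
PI chart (minterm → PIs covering it):
  0 | -0-00,-000-
  1 | -00-1,-000-
  4 | -0-00  (sole → essential)
  7 | 0-111,00-11
  10 | -1-10  (sole → essential)
  13 | -11-1  (sole → essential)
  14 | -1-10,-111-
  15 | -11-1,-111-,0-111
  16 | -0-00,-000-,1-0-0,10--0,10-0-,100--
  17 | -00-1,-000-,10-0-,100--
  18 | 1--10,1-0-0,10--0,100--
  19 | -00-1,100--
  20 | -0-00,10--0,10-0-
  22 | 1--10,10--0
  26 | -1-10,1--10,1-0-0
  29 | -11-1,1-101
  30 | -1-10,-111-,1--10
  31 | -11-1,-111-
Essential prime implicants: -0-00, -1-10, -11-1
Petrick residual → -00-1, 0-111, 1--10
Minimum SOP uses 6 PIs: b'd'e' + b'c'e + bde' + bce + a'cde + ade'

6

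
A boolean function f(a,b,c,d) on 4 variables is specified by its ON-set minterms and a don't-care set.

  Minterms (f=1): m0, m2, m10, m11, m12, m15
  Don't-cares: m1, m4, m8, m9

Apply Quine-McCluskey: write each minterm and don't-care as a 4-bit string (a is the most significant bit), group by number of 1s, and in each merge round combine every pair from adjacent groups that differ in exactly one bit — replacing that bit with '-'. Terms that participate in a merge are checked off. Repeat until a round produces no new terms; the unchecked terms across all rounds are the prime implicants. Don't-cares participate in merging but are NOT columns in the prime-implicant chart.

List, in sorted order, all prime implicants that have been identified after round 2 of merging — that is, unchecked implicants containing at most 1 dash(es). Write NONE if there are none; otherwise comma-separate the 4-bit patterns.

1-11

size-2^0 implicants → 0000(✓)  0001(✓)  0010(✓)  0100(✓)  1000(✓)  1001(✓)  1010(✓)  1011(✓)  1100(✓)  1111(✓)
size-2^1 implicants → -000(✓)  -001(✓)  -010(✓)  -100(✓)  0-00(✓)  00-0(✓)  000-(✓)  1-00(✓)  1-11  10-0(✓)  10-1(✓)  100-(✓)  101-(✓)
size-2^2 implicants → --00  -0-0  -00-  10--
Unchecked terms (primes): --00, -0-0, -00-, 1-11, 10--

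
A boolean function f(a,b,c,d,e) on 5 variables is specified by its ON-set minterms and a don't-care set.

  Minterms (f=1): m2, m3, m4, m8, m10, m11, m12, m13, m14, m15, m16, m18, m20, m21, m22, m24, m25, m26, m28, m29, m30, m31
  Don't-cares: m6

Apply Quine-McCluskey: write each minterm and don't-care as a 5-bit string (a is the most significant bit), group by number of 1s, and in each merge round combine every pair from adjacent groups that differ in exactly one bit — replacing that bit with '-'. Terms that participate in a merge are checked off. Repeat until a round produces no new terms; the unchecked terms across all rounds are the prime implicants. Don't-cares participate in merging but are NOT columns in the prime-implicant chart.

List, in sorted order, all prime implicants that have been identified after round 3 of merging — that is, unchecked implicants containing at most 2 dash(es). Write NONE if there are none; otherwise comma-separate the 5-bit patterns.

size-2^0 implicants → 00010(✓)  00011(✓)  00100(✓)  00110(✓)  01000(✓)  01010(✓)  01011(✓)  01100(✓)  01101(✓)  01110(✓)  01111(✓)  10000(✓)  10010(✓)  10100(✓)  10101(✓)  10110(✓)  11000(✓)  11001(✓)  11010(✓)  11100(✓)  11101(✓)  11110(✓)  11111(✓)
size-2^1 implicants → -0010(✓)  -0100(✓)  -0110(✓)  -1000(✓)  -1010(✓)  -1100(✓)  -1101(✓)  -1110(✓)  -1111(✓)  0-010(✓)  0-011(✓)  0-100(✓)  0-110(✓)  00-10(✓)  0001-(✓)  001-0(✓)  01-00(✓)  01-10(✓)  01-11(✓)  010-0(✓)  0101-(✓)  011-0(✓)  011-1(✓)  0110-(✓)  0111-(✓)  1-000(✓)  1-010(✓)  1-100(✓)  1-101(✓)  1-110(✓)  10-00(✓)  10-10(✓)  100-0(✓)  101-0(✓)  1010-(✓)  11-00(✓)  11-01(✓)  11-10(✓)  110-0(✓)  1100-(✓)  111-0(✓)  111-1(✓)  1110-(✓)  1111-(✓)
size-2^2 implicants → --010(✓)  --100(✓)  --110(✓)  -0-10(✓)  -01-0(✓)  -1-00(✓)  -1-10(✓)  -10-0(✓)  -11-0(✓)  -11-1(✓)  -110-(✓)  -111-(✓)  0--10(✓)  0-01-  0-1-0(✓)  01--0(✓)  01-1-  011--(✓)  1--00(✓)  1--10(✓)  1-0-0(✓)  1-1-0(✓)  1-10-  10--0(✓)  11--0(✓)  11-0-  111--(✓)
size-2^3 implicants → ---10  --1-0  -1--0  -11--  1---0
Unchecked terms (primes): ---10, --1-0, -1--0, -11--, 0-01-, 01-1-, 1---0, 1-10-, 11-0-

0-01-, 01-1-, 1-10-, 11-0-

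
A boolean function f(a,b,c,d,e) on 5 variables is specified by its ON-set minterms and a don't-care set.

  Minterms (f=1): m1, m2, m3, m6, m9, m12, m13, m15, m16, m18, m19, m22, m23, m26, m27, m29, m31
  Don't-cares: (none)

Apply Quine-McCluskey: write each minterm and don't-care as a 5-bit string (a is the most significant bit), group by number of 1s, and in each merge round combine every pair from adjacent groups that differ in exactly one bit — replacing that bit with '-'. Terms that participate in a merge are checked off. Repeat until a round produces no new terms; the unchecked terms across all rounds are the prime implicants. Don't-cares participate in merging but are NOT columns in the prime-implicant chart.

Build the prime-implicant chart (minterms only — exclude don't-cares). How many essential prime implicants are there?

5

Round 0: 00001✓ 00010✓ 00011✓ 00110✓ 01001✓ 01100✓ 01101✓ 01111✓ 10000✓ 10010✓ 10011✓ 10110✓ 10111✓ 11010✓ 11011✓ 11101✓ 11111✓
Round 1: -0010✓ -0011✓ -0110✓ -1101✓ -1111✓ 0-001 00-10✓ 000-1 0001-✓ 01-01 011-1✓ 0110- 1-010✓ 1-011✓ 1-111✓ 10-10✓ 10-11✓ 100-0 1001-✓ 1011-✓ 11-11✓ 1101-✓ 111-1✓
Round 2: -0-10 -001- -11-1 1--11 1-01- 10-1-
PIs = {-0-10, -001-, -11-1, 0-001, 000-1, 01-01, 0110-, 1--11, 1-01-, 10-1-, 100-0}
Coverage chart:
  m1: 0-001,000-1
  m2: -0-10,-001-
  m3: -001-,000-1
  m6: -0-10 ←essential
  m9: 0-001,01-01
  m12: 0110- ←essential
  m13: -11-1,01-01,0110-
  m15: -11-1 ←essential
  m16: 100-0 ←essential
  m18: -0-10,-001-,1-01-,10-1-,100-0
  m19: -001-,1--11,1-01-,10-1-
  m22: -0-10,10-1-
  m23: 1--11,10-1-
  m26: 1-01- ←essential
  m27: 1--11,1-01-
  m29: -11-1 ←essential
  m31: -11-1,1--11
Essential: -0-10, -11-1, 0110-, 1-01-, 100-0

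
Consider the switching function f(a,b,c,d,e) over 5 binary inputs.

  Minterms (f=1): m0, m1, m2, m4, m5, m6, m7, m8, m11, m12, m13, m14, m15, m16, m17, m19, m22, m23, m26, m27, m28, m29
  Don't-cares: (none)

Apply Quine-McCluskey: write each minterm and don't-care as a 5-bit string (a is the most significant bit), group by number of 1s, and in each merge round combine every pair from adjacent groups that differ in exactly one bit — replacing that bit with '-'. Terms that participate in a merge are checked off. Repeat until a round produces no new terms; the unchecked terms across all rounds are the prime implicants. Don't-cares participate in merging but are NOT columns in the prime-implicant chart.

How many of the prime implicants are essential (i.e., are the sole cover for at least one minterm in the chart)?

Round 0: 00000✓ 00001✓ 00010✓ 00100✓ 00101✓ 00110✓ 00111✓ 01000✓ 01011✓ 01100✓ 01101✓ 01110✓ 01111✓ 10000✓ 10001✓ 10011✓ 10110✓ 10111✓ 11010✓ 11011✓ 11100✓ 11101✓
Round 1: -0000✓ -0001✓ -0110✓ -0111✓ -1011 -1100✓ -1101✓ 0-000✓ 0-100✓ 0-101✓ 0-110✓ 0-111✓ 00-00✓ 00-01✓ 00-10✓ 000-0✓ 0000-✓ 001-0✓ 001-1✓ 0010-✓ 0011-✓ 01-00✓ 01-11 011-0✓ 011-1✓ 0110-✓ 0111-✓ 1-011 10-11 100-1 1000-✓ 1011-✓ 1101- 1110-✓
Round 2: -000- -011- -110- 0--00 0-1-0✓ 0-1-1✓ 0-10-✓ 0-11-✓ 00--0 00-0- 001--✓ 011--✓
Round 3: 0-1--
PIs = {-000-, -011-, -1011, -110-, 0--00, 0-1--, 00--0, 00-0-, 01-11, 1-011, 10-11, 100-1, 1101-}
Coverage chart:
  m0: -000-,0--00,00--0,00-0-
  m1: -000-,00-0-
  m2: 00--0 ←essential
  m4: 0--00,0-1--,00--0,00-0-
  m5: 0-1--,00-0-
  m6: -011-,0-1--,00--0
  m7: -011-,0-1--
  m8: 0--00 ←essential
  m11: -1011,01-11
  m12: -110-,0--00,0-1--
  m13: -110-,0-1--
  m14: 0-1-- ←essential
  m15: 0-1--,01-11
  m16: -000- ←essential
  m17: -000-,100-1
  m19: 1-011,10-11,100-1
  m22: -011- ←essential
  m23: -011-,10-11
  m26: 1101- ←essential
  m27: -1011,1-011,1101-
  m28: -110- ←essential
  m29: -110- ←essential
Essential: -000-, -011-, -110-, 0--00, 0-1--, 00--0, 1101-

7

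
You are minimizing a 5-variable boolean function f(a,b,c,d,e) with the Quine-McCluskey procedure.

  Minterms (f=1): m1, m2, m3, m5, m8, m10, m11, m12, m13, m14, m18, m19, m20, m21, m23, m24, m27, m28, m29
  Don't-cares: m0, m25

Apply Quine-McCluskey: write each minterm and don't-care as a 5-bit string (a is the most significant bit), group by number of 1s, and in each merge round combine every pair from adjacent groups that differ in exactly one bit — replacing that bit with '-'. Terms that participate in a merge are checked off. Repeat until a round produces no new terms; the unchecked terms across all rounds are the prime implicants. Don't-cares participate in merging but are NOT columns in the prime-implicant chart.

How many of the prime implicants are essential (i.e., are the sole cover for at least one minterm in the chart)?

3

Round 0: 00000✓ 00001✓ 00010✓ 00011✓ 00101✓ 01000✓ 01010✓ 01011✓ 01100✓ 01101✓ 01110✓ 10010✓ 10011✓ 10100✓ 10101✓ 10111✓ 11000✓ 11001✓ 11011✓ 11100✓ 11101✓
Round 1: -0010✓ -0011✓ -0101✓ -1000✓ -1011✓ -1100✓ -1101✓ 0-000✓ 0-010✓ 0-011✓ 0-101✓ 00-01 000-0✓ 000-1✓ 0000-✓ 0001-✓ 01-00✓ 01-10✓ 010-0✓ 0101-✓ 011-0✓ 0110-✓ 1-011✓ 1-100✓ 1-101✓ 10-11 1001-✓ 101-1 1010-✓ 11-00✓ 11-01✓ 110-1 1100-✓ 1110-✓
Round 2: --011 --101 -001- -1-00 -110- 0-0-0 0-01- 000-- 01--0 1-10- 11-0-
PIs = {--011, --101, -001-, -1-00, -110-, 0-0-0, 0-01-, 00-01, 000--, 01--0, 1-10-, 10-11, 101-1, 11-0-, 110-1}
Coverage chart:
  m1: 00-01,000--
  m2: -001-,0-0-0,0-01-,000--
  m3: --011,-001-,0-01-,000--
  m5: --101,00-01
  m8: -1-00,0-0-0,01--0
  m10: 0-0-0,0-01-,01--0
  m11: --011,0-01-
  m12: -1-00,-110-,01--0
  m13: --101,-110-
  m14: 01--0 ←essential
  m18: -001- ←essential
  m19: --011,-001-,10-11
  m20: 1-10- ←essential
  m21: --101,1-10-,101-1
  m23: 10-11,101-1
  m24: -1-00,11-0-
  m27: --011,110-1
  m28: -1-00,-110-,1-10-,11-0-
  m29: --101,-110-,1-10-,11-0-
Essential: -001-, 01--0, 1-10-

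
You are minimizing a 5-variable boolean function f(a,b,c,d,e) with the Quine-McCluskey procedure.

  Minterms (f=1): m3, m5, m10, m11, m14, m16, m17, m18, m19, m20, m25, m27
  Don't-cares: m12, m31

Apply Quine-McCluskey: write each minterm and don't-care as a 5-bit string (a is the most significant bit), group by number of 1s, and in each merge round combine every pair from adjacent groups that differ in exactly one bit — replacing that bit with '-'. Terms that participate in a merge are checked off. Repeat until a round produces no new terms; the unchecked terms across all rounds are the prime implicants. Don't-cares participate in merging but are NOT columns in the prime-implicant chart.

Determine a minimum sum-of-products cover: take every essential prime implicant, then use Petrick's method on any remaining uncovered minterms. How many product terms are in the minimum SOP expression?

[col 0] 00011*, 00101, 01010*, 01011*, 01100*, 01110*, 10000*, 10001*, 10010*, 10011*, 10100*, 11001*, 11011*, 11111*
[col 1] -0011*, -1011*, 0-011*, 01-10, 0101-, 011-0, 1-001*, 1-011*, 10-00, 100-0*, 100-1*, 1000-*, 1001-*, 11-11, 110-1*
[col 2] --011, 1-0-1, 100--
Prime implicants: --011, 00101, 01-10, 0101-, 011-0, 1-0-1, 10-00, 100--, 11-11
PI chart (minterm → PIs covering it):
  3 | --011  (sole → essential)
  5 | 00101  (sole → essential)
  10 | 01-10,0101-
  11 | --011,0101-
  14 | 01-10,011-0
  16 | 10-00,100--
  17 | 1-0-1,100--
  18 | 100--  (sole → essential)
  19 | --011,1-0-1,100--
  20 | 10-00  (sole → essential)
  25 | 1-0-1  (sole → essential)
  27 | --011,1-0-1,11-11
Essential prime implicants: --011, 00101, 1-0-1, 10-00, 100--
Petrick residual → 01-10
Minimum SOP uses 6 PIs: c'de + a'b'cd'e + a'bde' + ac'e + ab'd'e' + ab'c'

6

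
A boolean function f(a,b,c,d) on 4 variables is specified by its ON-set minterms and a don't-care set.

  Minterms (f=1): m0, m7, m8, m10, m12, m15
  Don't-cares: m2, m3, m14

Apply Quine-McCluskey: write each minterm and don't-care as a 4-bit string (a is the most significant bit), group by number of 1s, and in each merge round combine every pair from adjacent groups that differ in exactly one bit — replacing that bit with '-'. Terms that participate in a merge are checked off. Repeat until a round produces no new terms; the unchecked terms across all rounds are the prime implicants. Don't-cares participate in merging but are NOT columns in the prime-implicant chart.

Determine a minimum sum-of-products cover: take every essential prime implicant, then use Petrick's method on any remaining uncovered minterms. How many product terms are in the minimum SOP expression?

Round 0: 0000✓ 0010✓ 0011✓ 0111✓ 1000✓ 1010✓ 1100✓ 1110✓ 1111✓
Round 1: -000✓ -010✓ -111 0-11 00-0✓ 001- 1-00✓ 1-10✓ 10-0✓ 11-0✓ 111-
Round 2: -0-0 1--0
PIs = {-0-0, -111, 0-11, 001-, 1--0, 111-}
Coverage chart:
  m0: -0-0 ←essential
  m7: -111,0-11
  m8: -0-0,1--0
  m10: -0-0,1--0
  m12: 1--0 ←essential
  m15: -111,111-
Essential: -0-0, 1--0
Petrick residual → -111
Min cover (3 terms): b'd' + bcd + ad'

3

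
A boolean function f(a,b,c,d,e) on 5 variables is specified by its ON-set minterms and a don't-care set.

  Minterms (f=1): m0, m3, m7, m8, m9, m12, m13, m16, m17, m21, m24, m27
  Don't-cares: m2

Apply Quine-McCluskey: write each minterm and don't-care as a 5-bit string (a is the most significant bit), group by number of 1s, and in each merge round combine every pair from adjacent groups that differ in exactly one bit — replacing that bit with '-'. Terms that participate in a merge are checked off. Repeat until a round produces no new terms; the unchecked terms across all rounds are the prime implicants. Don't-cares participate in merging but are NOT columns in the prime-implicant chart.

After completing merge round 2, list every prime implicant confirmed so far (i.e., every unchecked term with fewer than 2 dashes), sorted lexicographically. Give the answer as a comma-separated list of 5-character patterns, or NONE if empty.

00-11, 000-0, 0001-, 10-01, 1000-, 11011

size-2^0 implicants → 00000(✓)  00010(✓)  00011(✓)  00111(✓)  01000(✓)  01001(✓)  01100(✓)  01101(✓)  10000(✓)  10001(✓)  10101(✓)  11000(✓)  11011
size-2^1 implicants → -0000(✓)  -1000(✓)  0-000(✓)  00-11  000-0  0001-  01-00(✓)  01-01(✓)  0100-(✓)  0110-(✓)  1-000(✓)  10-01  1000-
size-2^2 implicants → --000  01-0-
Unchecked terms (primes): --000, 00-11, 000-0, 0001-, 01-0-, 10-01, 1000-, 11011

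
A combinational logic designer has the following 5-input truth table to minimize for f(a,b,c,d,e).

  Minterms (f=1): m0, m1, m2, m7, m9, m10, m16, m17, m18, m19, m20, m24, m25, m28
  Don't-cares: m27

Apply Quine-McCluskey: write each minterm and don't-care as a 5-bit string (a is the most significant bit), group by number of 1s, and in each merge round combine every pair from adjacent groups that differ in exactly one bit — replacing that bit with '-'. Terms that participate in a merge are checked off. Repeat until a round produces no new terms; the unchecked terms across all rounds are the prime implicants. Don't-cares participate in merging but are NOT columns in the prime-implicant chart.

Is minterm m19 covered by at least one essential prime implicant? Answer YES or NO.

NO

Round 0: 00000✓ 00001✓ 00010✓ 00111 01001✓ 01010✓ 10000✓ 10001✓ 10010✓ 10011✓ 10100✓ 11000✓ 11001✓ 11011✓ 11100✓
Round 1: -0000✓ -0001✓ -0010✓ -1001✓ 0-001✓ 0-010 000-0✓ 0000-✓ 1-000✓ 1-001✓ 1-011✓ 1-100✓ 10-00✓ 100-0✓ 100-1✓ 1000-✓ 1001-✓ 11-00✓ 110-1✓ 1100-✓
Round 2: --001 -00-0 -000- 1--00 1-0-1 1-00- 100--
PIs = {--001, -00-0, -000-, 0-010, 00111, 1--00, 1-0-1, 1-00-, 100--}
Coverage chart:
  m0: -00-0,-000-
  m1: --001,-000-
  m2: -00-0,0-010
  m7: 00111 ←essential
  m9: --001 ←essential
  m10: 0-010 ←essential
  m16: -00-0,-000-,1--00,1-00-,100--
  m17: --001,-000-,1-0-1,1-00-,100--
  m18: -00-0,100--
  m19: 1-0-1,100--
  m20: 1--00 ←essential
  m24: 1--00,1-00-
  m25: --001,1-0-1,1-00-
  m28: 1--00 ←essential
Essential: --001, 0-010, 00111, 1--00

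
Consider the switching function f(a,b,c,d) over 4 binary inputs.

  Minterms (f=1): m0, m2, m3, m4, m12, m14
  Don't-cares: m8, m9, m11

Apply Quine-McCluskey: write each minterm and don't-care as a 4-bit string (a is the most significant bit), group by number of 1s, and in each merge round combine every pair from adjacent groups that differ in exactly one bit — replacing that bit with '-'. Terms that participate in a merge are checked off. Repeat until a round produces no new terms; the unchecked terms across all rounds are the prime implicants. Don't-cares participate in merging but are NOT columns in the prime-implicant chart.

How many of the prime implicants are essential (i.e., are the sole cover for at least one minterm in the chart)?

2

size-2^0 implicants → 0000(✓)  0010(✓)  0011(✓)  0100(✓)  1000(✓)  1001(✓)  1011(✓)  1100(✓)  1110(✓)
size-2^1 implicants → -000(✓)  -011  -100(✓)  0-00(✓)  00-0  001-  1-00(✓)  10-1  100-  11-0
size-2^2 implicants → --00
Unchecked terms (primes): --00, -011, 00-0, 001-, 10-1, 100-, 11-0
Minterm coverage:
  m0 ⊆ --00,00-0
  m2 ⊆ 00-0,001-
  m3 ⊆ -011,001-
  m4 ⊆ --00 [E]
  m12 ⊆ --00,11-0
  m14 ⊆ 11-0 [E]
E = {--00, 11-0}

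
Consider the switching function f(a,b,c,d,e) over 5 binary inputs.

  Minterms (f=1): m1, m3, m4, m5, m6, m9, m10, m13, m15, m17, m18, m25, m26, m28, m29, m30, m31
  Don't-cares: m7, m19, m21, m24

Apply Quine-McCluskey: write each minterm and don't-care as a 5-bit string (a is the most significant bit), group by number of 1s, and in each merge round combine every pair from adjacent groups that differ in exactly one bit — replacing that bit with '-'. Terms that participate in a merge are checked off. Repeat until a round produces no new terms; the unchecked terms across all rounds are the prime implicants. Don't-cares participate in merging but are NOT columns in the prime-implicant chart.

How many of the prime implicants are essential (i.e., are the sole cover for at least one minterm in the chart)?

3

Round 0: 00001✓ 00011✓ 00100✓ 00101✓ 00110✓ 00111✓ 01001✓ 01010✓ 01101✓ 01111✓ 10001✓ 10010✓ 10011✓ 10101✓ 11000✓ 11001✓ 11010✓ 11100✓ 11101✓ 11110✓ 11111✓
Round 1: -0001✓ -0011✓ -0101✓ -1001✓ -1010 -1101✓ -1111✓ 0-001✓ 0-101✓ 0-111✓ 00-01✓ 00-11✓ 000-1✓ 001-0✓ 001-1✓ 0010-✓ 0011-✓ 01-01✓ 011-1✓ 1-001✓ 1-010 1-101✓ 10-01✓ 100-1✓ 1001- 11-00✓ 11-01✓ 11-10✓ 110-0✓ 1100-✓ 111-0✓ 111-1✓ 1110-✓ 1111-✓
Round 2: --001✓ --101✓ -0-01✓ -00-1 -1-01✓ -11-1 0--01✓ 0-1-1 00--1 001-- 1--01✓ 11--0 11-0- 111--
Round 3: ---01
PIs = {---01, -00-1, -1010, -11-1, 0-1-1, 00--1, 001--, 1-010, 1001-, 11--0, 11-0-, 111--}
Coverage chart:
  m1: ---01,-00-1,00--1
  m3: -00-1,00--1
  m4: 001-- ←essential
  m5: ---01,0-1-1,00--1,001--
  m6: 001-- ←essential
  m9: ---01 ←essential
  m10: -1010 ←essential
  m13: ---01,-11-1,0-1-1
  m15: -11-1,0-1-1
  m17: ---01,-00-1
  m18: 1-010,1001-
  m25: ---01,11-0-
  m26: -1010,1-010,11--0
  m28: 11--0,11-0-,111--
  m29: ---01,-11-1,11-0-,111--
  m30: 11--0,111--
  m31: -11-1,111--
Essential: ---01, -1010, 001--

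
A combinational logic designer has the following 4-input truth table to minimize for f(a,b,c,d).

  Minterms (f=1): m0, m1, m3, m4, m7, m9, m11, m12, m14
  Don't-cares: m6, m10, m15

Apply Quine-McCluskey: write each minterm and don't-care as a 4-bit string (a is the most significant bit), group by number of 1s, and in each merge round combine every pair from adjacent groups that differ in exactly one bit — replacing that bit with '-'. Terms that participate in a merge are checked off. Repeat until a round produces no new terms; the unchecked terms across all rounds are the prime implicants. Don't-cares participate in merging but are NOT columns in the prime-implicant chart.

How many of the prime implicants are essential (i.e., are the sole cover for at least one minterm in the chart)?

Round 0: 0000✓ 0001✓ 0011✓ 0100✓ 0110✓ 0111✓ 1001✓ 1010✓ 1011✓ 1100✓ 1110✓ 1111✓
Round 1: -001✓ -011✓ -100✓ -110✓ -111✓ 0-00 0-11✓ 00-1✓ 000- 01-0✓ 011-✓ 1-10✓ 1-11✓ 10-1✓ 101-✓ 11-0✓ 111-✓
Round 2: --11 -0-1 -1-0 -11- 1-1-
PIs = {--11, -0-1, -1-0, -11-, 0-00, 000-, 1-1-}
Coverage chart:
  m0: 0-00,000-
  m1: -0-1,000-
  m3: --11,-0-1
  m4: -1-0,0-00
  m7: --11,-11-
  m9: -0-1 ←essential
  m11: --11,-0-1,1-1-
  m12: -1-0 ←essential
  m14: -1-0,-11-,1-1-
Essential: -0-1, -1-0

2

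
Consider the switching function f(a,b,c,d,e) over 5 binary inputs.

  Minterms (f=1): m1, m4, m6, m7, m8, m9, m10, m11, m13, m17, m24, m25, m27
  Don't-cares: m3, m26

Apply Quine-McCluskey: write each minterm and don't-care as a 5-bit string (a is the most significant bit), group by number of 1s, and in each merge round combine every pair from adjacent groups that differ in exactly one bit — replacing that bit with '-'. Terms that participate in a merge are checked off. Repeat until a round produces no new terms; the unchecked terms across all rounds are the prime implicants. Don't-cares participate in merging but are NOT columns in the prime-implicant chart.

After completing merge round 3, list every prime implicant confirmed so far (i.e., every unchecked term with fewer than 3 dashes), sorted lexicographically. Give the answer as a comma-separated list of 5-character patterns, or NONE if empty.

--001, 0-0-1, 00-11, 001-0, 0011-, 01-01

size-2^0 implicants → 00001(✓)  00011(✓)  00100(✓)  00110(✓)  00111(✓)  01000(✓)  01001(✓)  01010(✓)  01011(✓)  01101(✓)  10001(✓)  11000(✓)  11001(✓)  11010(✓)  11011(✓)
size-2^1 implicants → -0001(✓)  -1000(✓)  -1001(✓)  -1010(✓)  -1011(✓)  0-001(✓)  0-011(✓)  00-11  000-1(✓)  001-0  0011-  01-01  010-0(✓)  010-1(✓)  0100-(✓)  0101-(✓)  1-001(✓)  110-0(✓)  110-1(✓)  1100-(✓)  1101-(✓)
size-2^2 implicants → --001  -10-0(✓)  -10-1(✓)  -100-(✓)  -101-(✓)  0-0-1  010--(✓)  110--(✓)
size-2^3 implicants → -10--
Unchecked terms (primes): --001, -10--, 0-0-1, 00-11, 001-0, 0011-, 01-01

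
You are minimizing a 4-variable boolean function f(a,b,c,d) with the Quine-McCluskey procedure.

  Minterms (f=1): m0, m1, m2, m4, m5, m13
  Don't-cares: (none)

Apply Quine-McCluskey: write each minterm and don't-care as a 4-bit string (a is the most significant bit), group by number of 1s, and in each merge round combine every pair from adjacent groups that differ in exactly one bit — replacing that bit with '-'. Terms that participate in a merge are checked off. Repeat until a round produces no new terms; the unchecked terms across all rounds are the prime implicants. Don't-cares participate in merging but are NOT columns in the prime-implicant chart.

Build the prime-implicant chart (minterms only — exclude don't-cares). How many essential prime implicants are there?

3

Round 0: 0000✓ 0001✓ 0010✓ 0100✓ 0101✓ 1101✓
Round 1: -101 0-00✓ 0-01✓ 00-0 000-✓ 010-✓
Round 2: 0-0-
PIs = {-101, 0-0-, 00-0}
Coverage chart:
  m0: 0-0-,00-0
  m1: 0-0- ←essential
  m2: 00-0 ←essential
  m4: 0-0- ←essential
  m5: -101,0-0-
  m13: -101 ←essential
Essential: -101, 0-0-, 00-0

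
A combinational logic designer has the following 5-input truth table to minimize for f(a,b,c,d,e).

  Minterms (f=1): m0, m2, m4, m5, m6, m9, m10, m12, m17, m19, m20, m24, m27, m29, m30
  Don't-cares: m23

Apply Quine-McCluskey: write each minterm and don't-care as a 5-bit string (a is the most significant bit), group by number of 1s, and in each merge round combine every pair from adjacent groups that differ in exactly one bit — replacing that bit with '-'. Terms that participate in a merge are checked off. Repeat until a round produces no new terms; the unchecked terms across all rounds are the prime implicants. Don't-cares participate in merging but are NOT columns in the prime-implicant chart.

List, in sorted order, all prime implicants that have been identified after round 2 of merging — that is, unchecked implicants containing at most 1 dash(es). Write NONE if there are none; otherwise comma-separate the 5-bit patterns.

size-2^0 implicants → 00000(✓)  00010(✓)  00100(✓)  00101(✓)  00110(✓)  01001  01010(✓)  01100(✓)  10001(✓)  10011(✓)  10100(✓)  10111(✓)  11000  11011(✓)  11101  11110
size-2^1 implicants → -0100  0-010  0-100  00-00(✓)  00-10(✓)  000-0(✓)  001-0(✓)  0010-  1-011  10-11  100-1
size-2^2 implicants → 00--0
Unchecked terms (primes): -0100, 0-010, 0-100, 00--0, 0010-, 01001, 1-011, 10-11, 100-1, 11000, 11101, 11110

-0100, 0-010, 0-100, 0010-, 01001, 1-011, 10-11, 100-1, 11000, 11101, 11110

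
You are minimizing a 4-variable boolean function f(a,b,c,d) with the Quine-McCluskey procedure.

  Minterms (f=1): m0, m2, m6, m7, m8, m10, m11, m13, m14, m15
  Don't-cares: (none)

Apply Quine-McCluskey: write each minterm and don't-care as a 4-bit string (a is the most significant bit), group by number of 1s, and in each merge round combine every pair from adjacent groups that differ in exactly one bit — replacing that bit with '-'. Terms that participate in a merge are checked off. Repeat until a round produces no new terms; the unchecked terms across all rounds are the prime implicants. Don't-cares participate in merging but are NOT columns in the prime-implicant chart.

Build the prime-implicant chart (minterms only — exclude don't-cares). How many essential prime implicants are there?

4

[col 0] 0000*, 0010*, 0110*, 0111*, 1000*, 1010*, 1011*, 1101*, 1110*, 1111*
[col 1] -000*, -010*, -110*, -111*, 0-10*, 00-0*, 011-*, 1-10*, 1-11*, 10-0*, 101-*, 11-1, 111-*
[col 2] --10, -0-0, -11-, 1-1-
Prime implicants: --10, -0-0, -11-, 1-1-, 11-1
PI chart (minterm → PIs covering it):
  0 | -0-0  (sole → essential)
  2 | --10,-0-0
  6 | --10,-11-
  7 | -11-  (sole → essential)
  8 | -0-0  (sole → essential)
  10 | --10,-0-0,1-1-
  11 | 1-1-  (sole → essential)
  13 | 11-1  (sole → essential)
  14 | --10,-11-,1-1-
  15 | -11-,1-1-,11-1
Essential prime implicants: -0-0, -11-, 1-1-, 11-1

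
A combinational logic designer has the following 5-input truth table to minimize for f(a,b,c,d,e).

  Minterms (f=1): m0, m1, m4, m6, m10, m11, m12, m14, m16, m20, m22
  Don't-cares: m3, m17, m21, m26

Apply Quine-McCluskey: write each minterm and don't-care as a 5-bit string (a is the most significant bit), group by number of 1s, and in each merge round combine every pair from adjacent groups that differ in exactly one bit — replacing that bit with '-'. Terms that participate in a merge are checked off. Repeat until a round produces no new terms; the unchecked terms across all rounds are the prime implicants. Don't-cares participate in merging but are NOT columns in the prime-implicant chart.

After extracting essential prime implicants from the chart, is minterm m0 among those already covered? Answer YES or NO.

Round 0: 00000✓ 00001✓ 00011✓ 00100✓ 00110✓ 01010✓ 01011✓ 01100✓ 01110✓ 10000✓ 10001✓ 10100✓ 10101✓ 10110✓ 11010✓
Round 1: -0000✓ -0001✓ -0100✓ -0110✓ -1010 0-011 0-100✓ 0-110✓ 00-00✓ 000-1 0000-✓ 001-0✓ 01-10 0101- 011-0✓ 10-00✓ 10-01✓ 1000-✓ 101-0✓ 1010-✓
Round 2: -0-00 -000- -01-0 0-1-0 10-0-
PIs = {-0-00, -000-, -01-0, -1010, 0-011, 0-1-0, 000-1, 01-10, 0101-, 10-0-}
Coverage chart:
  m0: -0-00,-000-
  m1: -000-,000-1
  m4: -0-00,-01-0,0-1-0
  m6: -01-0,0-1-0
  m10: -1010,01-10,0101-
  m11: 0-011,0101-
  m12: 0-1-0 ←essential
  m14: 0-1-0,01-10
  m16: -0-00,-000-,10-0-
  m20: -0-00,-01-0,10-0-
  m22: -01-0 ←essential
Essential: -01-0, 0-1-0

NO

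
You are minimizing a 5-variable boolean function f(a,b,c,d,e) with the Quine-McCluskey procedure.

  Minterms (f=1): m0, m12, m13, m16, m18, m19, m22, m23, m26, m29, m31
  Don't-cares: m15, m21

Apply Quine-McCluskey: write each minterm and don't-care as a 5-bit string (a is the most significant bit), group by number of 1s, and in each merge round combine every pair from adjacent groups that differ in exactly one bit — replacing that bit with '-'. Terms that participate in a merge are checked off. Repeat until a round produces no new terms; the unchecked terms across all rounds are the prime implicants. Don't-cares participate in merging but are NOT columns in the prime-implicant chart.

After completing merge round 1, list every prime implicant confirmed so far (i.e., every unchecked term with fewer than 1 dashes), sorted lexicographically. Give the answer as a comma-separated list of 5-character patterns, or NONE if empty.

NONE

Round 0: 00000✓ 01100✓ 01101✓ 01111✓ 10000✓ 10010✓ 10011✓ 10101✓ 10110✓ 10111✓ 11010✓ 11101✓ 11111✓
Round 1: -0000 -1101✓ -1111✓ 011-1✓ 0110- 1-010 1-101✓ 1-111✓ 10-10✓ 10-11✓ 100-0 1001-✓ 101-1✓ 1011-✓ 111-1✓
Round 2: -11-1 1-1-1 10-1-
PIs = {-0000, -11-1, 0110-, 1-010, 1-1-1, 10-1-, 100-0}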